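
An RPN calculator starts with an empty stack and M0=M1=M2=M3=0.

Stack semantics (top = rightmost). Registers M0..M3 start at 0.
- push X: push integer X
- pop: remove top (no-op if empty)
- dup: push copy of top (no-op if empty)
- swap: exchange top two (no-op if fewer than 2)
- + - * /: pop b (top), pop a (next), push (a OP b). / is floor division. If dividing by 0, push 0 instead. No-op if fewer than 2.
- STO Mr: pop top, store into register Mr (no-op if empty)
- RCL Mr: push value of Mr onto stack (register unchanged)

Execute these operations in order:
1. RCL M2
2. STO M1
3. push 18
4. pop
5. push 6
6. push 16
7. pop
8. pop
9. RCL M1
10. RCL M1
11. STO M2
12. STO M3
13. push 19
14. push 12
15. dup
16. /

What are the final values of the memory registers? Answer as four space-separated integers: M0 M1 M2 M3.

After op 1 (RCL M2): stack=[0] mem=[0,0,0,0]
After op 2 (STO M1): stack=[empty] mem=[0,0,0,0]
After op 3 (push 18): stack=[18] mem=[0,0,0,0]
After op 4 (pop): stack=[empty] mem=[0,0,0,0]
After op 5 (push 6): stack=[6] mem=[0,0,0,0]
After op 6 (push 16): stack=[6,16] mem=[0,0,0,0]
After op 7 (pop): stack=[6] mem=[0,0,0,0]
After op 8 (pop): stack=[empty] mem=[0,0,0,0]
After op 9 (RCL M1): stack=[0] mem=[0,0,0,0]
After op 10 (RCL M1): stack=[0,0] mem=[0,0,0,0]
After op 11 (STO M2): stack=[0] mem=[0,0,0,0]
After op 12 (STO M3): stack=[empty] mem=[0,0,0,0]
After op 13 (push 19): stack=[19] mem=[0,0,0,0]
After op 14 (push 12): stack=[19,12] mem=[0,0,0,0]
After op 15 (dup): stack=[19,12,12] mem=[0,0,0,0]
After op 16 (/): stack=[19,1] mem=[0,0,0,0]

Answer: 0 0 0 0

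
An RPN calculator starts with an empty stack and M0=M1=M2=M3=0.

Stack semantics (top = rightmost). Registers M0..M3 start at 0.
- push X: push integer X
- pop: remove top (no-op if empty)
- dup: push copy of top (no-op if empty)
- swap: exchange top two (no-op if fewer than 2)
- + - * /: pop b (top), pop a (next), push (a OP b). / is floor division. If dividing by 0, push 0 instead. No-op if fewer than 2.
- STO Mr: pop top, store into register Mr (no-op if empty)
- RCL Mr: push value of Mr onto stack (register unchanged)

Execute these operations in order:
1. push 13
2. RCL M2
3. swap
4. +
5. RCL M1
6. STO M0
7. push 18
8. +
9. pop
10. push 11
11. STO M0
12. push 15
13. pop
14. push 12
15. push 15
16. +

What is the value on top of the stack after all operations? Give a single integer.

Answer: 27

Derivation:
After op 1 (push 13): stack=[13] mem=[0,0,0,0]
After op 2 (RCL M2): stack=[13,0] mem=[0,0,0,0]
After op 3 (swap): stack=[0,13] mem=[0,0,0,0]
After op 4 (+): stack=[13] mem=[0,0,0,0]
After op 5 (RCL M1): stack=[13,0] mem=[0,0,0,0]
After op 6 (STO M0): stack=[13] mem=[0,0,0,0]
After op 7 (push 18): stack=[13,18] mem=[0,0,0,0]
After op 8 (+): stack=[31] mem=[0,0,0,0]
After op 9 (pop): stack=[empty] mem=[0,0,0,0]
After op 10 (push 11): stack=[11] mem=[0,0,0,0]
After op 11 (STO M0): stack=[empty] mem=[11,0,0,0]
After op 12 (push 15): stack=[15] mem=[11,0,0,0]
After op 13 (pop): stack=[empty] mem=[11,0,0,0]
After op 14 (push 12): stack=[12] mem=[11,0,0,0]
After op 15 (push 15): stack=[12,15] mem=[11,0,0,0]
After op 16 (+): stack=[27] mem=[11,0,0,0]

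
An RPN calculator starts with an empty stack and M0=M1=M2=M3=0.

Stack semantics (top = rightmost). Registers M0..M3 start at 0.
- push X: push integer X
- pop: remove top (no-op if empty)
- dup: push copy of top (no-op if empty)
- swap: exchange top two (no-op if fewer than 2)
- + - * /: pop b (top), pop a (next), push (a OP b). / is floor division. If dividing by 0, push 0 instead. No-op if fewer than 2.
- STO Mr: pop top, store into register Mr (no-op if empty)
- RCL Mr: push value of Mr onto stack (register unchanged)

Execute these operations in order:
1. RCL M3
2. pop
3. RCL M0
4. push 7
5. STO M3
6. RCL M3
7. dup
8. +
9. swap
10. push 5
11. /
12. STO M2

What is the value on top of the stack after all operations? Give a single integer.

Answer: 14

Derivation:
After op 1 (RCL M3): stack=[0] mem=[0,0,0,0]
After op 2 (pop): stack=[empty] mem=[0,0,0,0]
After op 3 (RCL M0): stack=[0] mem=[0,0,0,0]
After op 4 (push 7): stack=[0,7] mem=[0,0,0,0]
After op 5 (STO M3): stack=[0] mem=[0,0,0,7]
After op 6 (RCL M3): stack=[0,7] mem=[0,0,0,7]
After op 7 (dup): stack=[0,7,7] mem=[0,0,0,7]
After op 8 (+): stack=[0,14] mem=[0,0,0,7]
After op 9 (swap): stack=[14,0] mem=[0,0,0,7]
After op 10 (push 5): stack=[14,0,5] mem=[0,0,0,7]
After op 11 (/): stack=[14,0] mem=[0,0,0,7]
After op 12 (STO M2): stack=[14] mem=[0,0,0,7]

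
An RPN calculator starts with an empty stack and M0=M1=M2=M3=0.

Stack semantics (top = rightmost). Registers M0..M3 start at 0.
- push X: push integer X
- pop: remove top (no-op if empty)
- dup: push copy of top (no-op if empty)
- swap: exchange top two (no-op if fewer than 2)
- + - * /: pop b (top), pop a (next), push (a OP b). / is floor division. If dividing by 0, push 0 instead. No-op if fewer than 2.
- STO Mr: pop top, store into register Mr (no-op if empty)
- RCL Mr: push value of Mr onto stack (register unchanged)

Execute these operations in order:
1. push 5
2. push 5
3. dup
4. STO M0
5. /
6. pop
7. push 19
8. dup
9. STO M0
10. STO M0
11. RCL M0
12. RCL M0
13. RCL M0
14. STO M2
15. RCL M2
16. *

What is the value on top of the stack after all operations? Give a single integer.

Answer: 361

Derivation:
After op 1 (push 5): stack=[5] mem=[0,0,0,0]
After op 2 (push 5): stack=[5,5] mem=[0,0,0,0]
After op 3 (dup): stack=[5,5,5] mem=[0,0,0,0]
After op 4 (STO M0): stack=[5,5] mem=[5,0,0,0]
After op 5 (/): stack=[1] mem=[5,0,0,0]
After op 6 (pop): stack=[empty] mem=[5,0,0,0]
After op 7 (push 19): stack=[19] mem=[5,0,0,0]
After op 8 (dup): stack=[19,19] mem=[5,0,0,0]
After op 9 (STO M0): stack=[19] mem=[19,0,0,0]
After op 10 (STO M0): stack=[empty] mem=[19,0,0,0]
After op 11 (RCL M0): stack=[19] mem=[19,0,0,0]
After op 12 (RCL M0): stack=[19,19] mem=[19,0,0,0]
After op 13 (RCL M0): stack=[19,19,19] mem=[19,0,0,0]
After op 14 (STO M2): stack=[19,19] mem=[19,0,19,0]
After op 15 (RCL M2): stack=[19,19,19] mem=[19,0,19,0]
After op 16 (*): stack=[19,361] mem=[19,0,19,0]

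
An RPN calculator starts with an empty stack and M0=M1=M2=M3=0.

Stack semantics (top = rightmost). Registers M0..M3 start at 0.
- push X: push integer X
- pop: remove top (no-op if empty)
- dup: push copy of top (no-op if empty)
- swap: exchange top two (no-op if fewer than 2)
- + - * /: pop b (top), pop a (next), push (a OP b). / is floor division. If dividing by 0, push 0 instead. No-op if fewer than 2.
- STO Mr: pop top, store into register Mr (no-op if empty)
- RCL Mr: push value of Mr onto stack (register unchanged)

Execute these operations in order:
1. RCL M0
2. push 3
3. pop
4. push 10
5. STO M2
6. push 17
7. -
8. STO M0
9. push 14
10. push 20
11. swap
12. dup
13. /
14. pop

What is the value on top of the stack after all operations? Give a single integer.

Answer: 20

Derivation:
After op 1 (RCL M0): stack=[0] mem=[0,0,0,0]
After op 2 (push 3): stack=[0,3] mem=[0,0,0,0]
After op 3 (pop): stack=[0] mem=[0,0,0,0]
After op 4 (push 10): stack=[0,10] mem=[0,0,0,0]
After op 5 (STO M2): stack=[0] mem=[0,0,10,0]
After op 6 (push 17): stack=[0,17] mem=[0,0,10,0]
After op 7 (-): stack=[-17] mem=[0,0,10,0]
After op 8 (STO M0): stack=[empty] mem=[-17,0,10,0]
After op 9 (push 14): stack=[14] mem=[-17,0,10,0]
After op 10 (push 20): stack=[14,20] mem=[-17,0,10,0]
After op 11 (swap): stack=[20,14] mem=[-17,0,10,0]
After op 12 (dup): stack=[20,14,14] mem=[-17,0,10,0]
After op 13 (/): stack=[20,1] mem=[-17,0,10,0]
After op 14 (pop): stack=[20] mem=[-17,0,10,0]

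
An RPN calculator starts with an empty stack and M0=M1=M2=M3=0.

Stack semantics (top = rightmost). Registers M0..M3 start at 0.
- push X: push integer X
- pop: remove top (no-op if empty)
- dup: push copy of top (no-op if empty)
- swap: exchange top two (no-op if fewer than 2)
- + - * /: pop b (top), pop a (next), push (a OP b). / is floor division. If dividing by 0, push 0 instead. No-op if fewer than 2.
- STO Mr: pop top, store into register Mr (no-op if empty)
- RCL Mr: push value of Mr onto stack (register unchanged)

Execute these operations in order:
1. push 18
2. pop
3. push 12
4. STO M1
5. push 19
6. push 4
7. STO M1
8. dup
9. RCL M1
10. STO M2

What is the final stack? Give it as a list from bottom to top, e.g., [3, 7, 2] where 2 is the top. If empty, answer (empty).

After op 1 (push 18): stack=[18] mem=[0,0,0,0]
After op 2 (pop): stack=[empty] mem=[0,0,0,0]
After op 3 (push 12): stack=[12] mem=[0,0,0,0]
After op 4 (STO M1): stack=[empty] mem=[0,12,0,0]
After op 5 (push 19): stack=[19] mem=[0,12,0,0]
After op 6 (push 4): stack=[19,4] mem=[0,12,0,0]
After op 7 (STO M1): stack=[19] mem=[0,4,0,0]
After op 8 (dup): stack=[19,19] mem=[0,4,0,0]
After op 9 (RCL M1): stack=[19,19,4] mem=[0,4,0,0]
After op 10 (STO M2): stack=[19,19] mem=[0,4,4,0]

Answer: [19, 19]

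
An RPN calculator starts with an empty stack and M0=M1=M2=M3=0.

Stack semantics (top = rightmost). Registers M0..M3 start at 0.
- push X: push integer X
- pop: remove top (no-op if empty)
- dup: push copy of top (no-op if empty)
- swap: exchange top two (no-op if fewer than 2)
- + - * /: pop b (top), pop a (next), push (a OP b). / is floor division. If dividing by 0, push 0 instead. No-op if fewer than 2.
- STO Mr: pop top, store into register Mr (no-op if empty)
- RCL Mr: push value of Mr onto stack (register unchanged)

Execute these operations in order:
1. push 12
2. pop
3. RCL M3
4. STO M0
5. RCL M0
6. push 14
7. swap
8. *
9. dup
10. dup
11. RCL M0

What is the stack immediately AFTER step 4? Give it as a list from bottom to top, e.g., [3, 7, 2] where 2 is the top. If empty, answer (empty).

After op 1 (push 12): stack=[12] mem=[0,0,0,0]
After op 2 (pop): stack=[empty] mem=[0,0,0,0]
After op 3 (RCL M3): stack=[0] mem=[0,0,0,0]
After op 4 (STO M0): stack=[empty] mem=[0,0,0,0]

(empty)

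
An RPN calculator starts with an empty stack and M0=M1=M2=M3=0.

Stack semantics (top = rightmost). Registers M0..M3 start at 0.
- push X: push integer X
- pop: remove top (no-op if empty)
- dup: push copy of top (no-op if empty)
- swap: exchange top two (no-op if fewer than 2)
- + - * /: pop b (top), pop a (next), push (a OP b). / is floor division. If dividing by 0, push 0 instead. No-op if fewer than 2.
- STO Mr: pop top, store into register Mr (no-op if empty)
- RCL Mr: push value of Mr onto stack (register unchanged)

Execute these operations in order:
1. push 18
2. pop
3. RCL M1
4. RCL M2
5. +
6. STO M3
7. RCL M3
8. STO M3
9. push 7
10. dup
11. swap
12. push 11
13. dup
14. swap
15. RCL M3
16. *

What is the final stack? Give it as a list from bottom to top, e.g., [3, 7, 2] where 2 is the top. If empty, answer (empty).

After op 1 (push 18): stack=[18] mem=[0,0,0,0]
After op 2 (pop): stack=[empty] mem=[0,0,0,0]
After op 3 (RCL M1): stack=[0] mem=[0,0,0,0]
After op 4 (RCL M2): stack=[0,0] mem=[0,0,0,0]
After op 5 (+): stack=[0] mem=[0,0,0,0]
After op 6 (STO M3): stack=[empty] mem=[0,0,0,0]
After op 7 (RCL M3): stack=[0] mem=[0,0,0,0]
After op 8 (STO M3): stack=[empty] mem=[0,0,0,0]
After op 9 (push 7): stack=[7] mem=[0,0,0,0]
After op 10 (dup): stack=[7,7] mem=[0,0,0,0]
After op 11 (swap): stack=[7,7] mem=[0,0,0,0]
After op 12 (push 11): stack=[7,7,11] mem=[0,0,0,0]
After op 13 (dup): stack=[7,7,11,11] mem=[0,0,0,0]
After op 14 (swap): stack=[7,7,11,11] mem=[0,0,0,0]
After op 15 (RCL M3): stack=[7,7,11,11,0] mem=[0,0,0,0]
After op 16 (*): stack=[7,7,11,0] mem=[0,0,0,0]

Answer: [7, 7, 11, 0]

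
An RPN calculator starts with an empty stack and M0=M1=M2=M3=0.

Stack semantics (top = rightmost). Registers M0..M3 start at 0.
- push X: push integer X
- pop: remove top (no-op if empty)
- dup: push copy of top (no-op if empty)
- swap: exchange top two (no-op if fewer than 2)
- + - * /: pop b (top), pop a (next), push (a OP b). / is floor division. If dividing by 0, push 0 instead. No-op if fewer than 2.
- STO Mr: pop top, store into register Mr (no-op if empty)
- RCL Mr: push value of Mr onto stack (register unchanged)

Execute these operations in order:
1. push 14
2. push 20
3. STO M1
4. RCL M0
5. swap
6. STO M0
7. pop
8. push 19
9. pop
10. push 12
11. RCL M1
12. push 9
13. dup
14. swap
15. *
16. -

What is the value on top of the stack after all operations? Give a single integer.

Answer: -61

Derivation:
After op 1 (push 14): stack=[14] mem=[0,0,0,0]
After op 2 (push 20): stack=[14,20] mem=[0,0,0,0]
After op 3 (STO M1): stack=[14] mem=[0,20,0,0]
After op 4 (RCL M0): stack=[14,0] mem=[0,20,0,0]
After op 5 (swap): stack=[0,14] mem=[0,20,0,0]
After op 6 (STO M0): stack=[0] mem=[14,20,0,0]
After op 7 (pop): stack=[empty] mem=[14,20,0,0]
After op 8 (push 19): stack=[19] mem=[14,20,0,0]
After op 9 (pop): stack=[empty] mem=[14,20,0,0]
After op 10 (push 12): stack=[12] mem=[14,20,0,0]
After op 11 (RCL M1): stack=[12,20] mem=[14,20,0,0]
After op 12 (push 9): stack=[12,20,9] mem=[14,20,0,0]
After op 13 (dup): stack=[12,20,9,9] mem=[14,20,0,0]
After op 14 (swap): stack=[12,20,9,9] mem=[14,20,0,0]
After op 15 (*): stack=[12,20,81] mem=[14,20,0,0]
After op 16 (-): stack=[12,-61] mem=[14,20,0,0]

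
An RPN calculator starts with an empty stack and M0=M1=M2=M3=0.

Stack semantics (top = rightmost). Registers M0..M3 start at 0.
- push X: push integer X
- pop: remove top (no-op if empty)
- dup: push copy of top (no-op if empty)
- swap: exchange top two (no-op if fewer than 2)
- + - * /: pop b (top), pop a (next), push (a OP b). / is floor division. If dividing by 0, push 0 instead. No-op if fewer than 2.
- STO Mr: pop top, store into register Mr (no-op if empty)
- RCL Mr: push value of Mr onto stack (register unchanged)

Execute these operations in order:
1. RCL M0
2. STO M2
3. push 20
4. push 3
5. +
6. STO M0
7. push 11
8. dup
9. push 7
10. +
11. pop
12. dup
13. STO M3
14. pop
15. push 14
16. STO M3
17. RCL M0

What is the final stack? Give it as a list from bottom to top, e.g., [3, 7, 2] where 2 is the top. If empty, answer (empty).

Answer: [23]

Derivation:
After op 1 (RCL M0): stack=[0] mem=[0,0,0,0]
After op 2 (STO M2): stack=[empty] mem=[0,0,0,0]
After op 3 (push 20): stack=[20] mem=[0,0,0,0]
After op 4 (push 3): stack=[20,3] mem=[0,0,0,0]
After op 5 (+): stack=[23] mem=[0,0,0,0]
After op 6 (STO M0): stack=[empty] mem=[23,0,0,0]
After op 7 (push 11): stack=[11] mem=[23,0,0,0]
After op 8 (dup): stack=[11,11] mem=[23,0,0,0]
After op 9 (push 7): stack=[11,11,7] mem=[23,0,0,0]
After op 10 (+): stack=[11,18] mem=[23,0,0,0]
After op 11 (pop): stack=[11] mem=[23,0,0,0]
After op 12 (dup): stack=[11,11] mem=[23,0,0,0]
After op 13 (STO M3): stack=[11] mem=[23,0,0,11]
After op 14 (pop): stack=[empty] mem=[23,0,0,11]
After op 15 (push 14): stack=[14] mem=[23,0,0,11]
After op 16 (STO M3): stack=[empty] mem=[23,0,0,14]
After op 17 (RCL M0): stack=[23] mem=[23,0,0,14]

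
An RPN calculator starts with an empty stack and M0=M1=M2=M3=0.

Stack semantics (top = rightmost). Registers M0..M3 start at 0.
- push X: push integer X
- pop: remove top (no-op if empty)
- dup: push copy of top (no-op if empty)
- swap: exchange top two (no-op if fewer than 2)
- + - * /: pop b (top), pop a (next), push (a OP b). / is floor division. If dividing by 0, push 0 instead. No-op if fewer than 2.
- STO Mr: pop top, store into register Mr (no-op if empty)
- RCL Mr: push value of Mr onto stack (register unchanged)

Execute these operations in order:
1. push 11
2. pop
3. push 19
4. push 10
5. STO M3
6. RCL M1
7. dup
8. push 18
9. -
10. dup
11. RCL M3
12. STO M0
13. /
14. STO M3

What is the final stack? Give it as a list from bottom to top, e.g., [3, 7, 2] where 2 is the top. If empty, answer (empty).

Answer: [19, 0]

Derivation:
After op 1 (push 11): stack=[11] mem=[0,0,0,0]
After op 2 (pop): stack=[empty] mem=[0,0,0,0]
After op 3 (push 19): stack=[19] mem=[0,0,0,0]
After op 4 (push 10): stack=[19,10] mem=[0,0,0,0]
After op 5 (STO M3): stack=[19] mem=[0,0,0,10]
After op 6 (RCL M1): stack=[19,0] mem=[0,0,0,10]
After op 7 (dup): stack=[19,0,0] mem=[0,0,0,10]
After op 8 (push 18): stack=[19,0,0,18] mem=[0,0,0,10]
After op 9 (-): stack=[19,0,-18] mem=[0,0,0,10]
After op 10 (dup): stack=[19,0,-18,-18] mem=[0,0,0,10]
After op 11 (RCL M3): stack=[19,0,-18,-18,10] mem=[0,0,0,10]
After op 12 (STO M0): stack=[19,0,-18,-18] mem=[10,0,0,10]
After op 13 (/): stack=[19,0,1] mem=[10,0,0,10]
After op 14 (STO M3): stack=[19,0] mem=[10,0,0,1]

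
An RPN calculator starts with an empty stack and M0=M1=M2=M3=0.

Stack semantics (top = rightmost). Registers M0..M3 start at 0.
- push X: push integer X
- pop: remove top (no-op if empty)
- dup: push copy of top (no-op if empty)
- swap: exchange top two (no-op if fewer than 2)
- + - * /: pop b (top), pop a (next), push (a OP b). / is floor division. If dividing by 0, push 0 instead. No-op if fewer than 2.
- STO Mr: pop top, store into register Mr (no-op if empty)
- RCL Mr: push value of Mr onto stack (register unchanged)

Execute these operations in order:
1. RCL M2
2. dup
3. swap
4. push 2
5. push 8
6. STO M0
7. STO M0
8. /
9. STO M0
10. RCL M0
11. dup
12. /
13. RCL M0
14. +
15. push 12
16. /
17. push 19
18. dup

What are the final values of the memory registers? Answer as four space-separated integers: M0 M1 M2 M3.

Answer: 0 0 0 0

Derivation:
After op 1 (RCL M2): stack=[0] mem=[0,0,0,0]
After op 2 (dup): stack=[0,0] mem=[0,0,0,0]
After op 3 (swap): stack=[0,0] mem=[0,0,0,0]
After op 4 (push 2): stack=[0,0,2] mem=[0,0,0,0]
After op 5 (push 8): stack=[0,0,2,8] mem=[0,0,0,0]
After op 6 (STO M0): stack=[0,0,2] mem=[8,0,0,0]
After op 7 (STO M0): stack=[0,0] mem=[2,0,0,0]
After op 8 (/): stack=[0] mem=[2,0,0,0]
After op 9 (STO M0): stack=[empty] mem=[0,0,0,0]
After op 10 (RCL M0): stack=[0] mem=[0,0,0,0]
After op 11 (dup): stack=[0,0] mem=[0,0,0,0]
After op 12 (/): stack=[0] mem=[0,0,0,0]
After op 13 (RCL M0): stack=[0,0] mem=[0,0,0,0]
After op 14 (+): stack=[0] mem=[0,0,0,0]
After op 15 (push 12): stack=[0,12] mem=[0,0,0,0]
After op 16 (/): stack=[0] mem=[0,0,0,0]
After op 17 (push 19): stack=[0,19] mem=[0,0,0,0]
After op 18 (dup): stack=[0,19,19] mem=[0,0,0,0]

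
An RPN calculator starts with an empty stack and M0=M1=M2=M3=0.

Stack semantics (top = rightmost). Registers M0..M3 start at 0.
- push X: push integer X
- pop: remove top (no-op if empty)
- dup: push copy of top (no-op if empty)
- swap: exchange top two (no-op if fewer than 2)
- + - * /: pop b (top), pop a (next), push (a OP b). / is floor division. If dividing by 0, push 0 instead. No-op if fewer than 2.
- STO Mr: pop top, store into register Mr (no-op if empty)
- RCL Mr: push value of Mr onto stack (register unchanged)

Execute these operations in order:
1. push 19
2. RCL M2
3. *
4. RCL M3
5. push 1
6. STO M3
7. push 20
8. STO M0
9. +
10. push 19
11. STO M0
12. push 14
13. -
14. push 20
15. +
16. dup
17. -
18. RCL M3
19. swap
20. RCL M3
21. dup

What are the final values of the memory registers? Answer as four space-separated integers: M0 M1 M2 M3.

After op 1 (push 19): stack=[19] mem=[0,0,0,0]
After op 2 (RCL M2): stack=[19,0] mem=[0,0,0,0]
After op 3 (*): stack=[0] mem=[0,0,0,0]
After op 4 (RCL M3): stack=[0,0] mem=[0,0,0,0]
After op 5 (push 1): stack=[0,0,1] mem=[0,0,0,0]
After op 6 (STO M3): stack=[0,0] mem=[0,0,0,1]
After op 7 (push 20): stack=[0,0,20] mem=[0,0,0,1]
After op 8 (STO M0): stack=[0,0] mem=[20,0,0,1]
After op 9 (+): stack=[0] mem=[20,0,0,1]
After op 10 (push 19): stack=[0,19] mem=[20,0,0,1]
After op 11 (STO M0): stack=[0] mem=[19,0,0,1]
After op 12 (push 14): stack=[0,14] mem=[19,0,0,1]
After op 13 (-): stack=[-14] mem=[19,0,0,1]
After op 14 (push 20): stack=[-14,20] mem=[19,0,0,1]
After op 15 (+): stack=[6] mem=[19,0,0,1]
After op 16 (dup): stack=[6,6] mem=[19,0,0,1]
After op 17 (-): stack=[0] mem=[19,0,0,1]
After op 18 (RCL M3): stack=[0,1] mem=[19,0,0,1]
After op 19 (swap): stack=[1,0] mem=[19,0,0,1]
After op 20 (RCL M3): stack=[1,0,1] mem=[19,0,0,1]
After op 21 (dup): stack=[1,0,1,1] mem=[19,0,0,1]

Answer: 19 0 0 1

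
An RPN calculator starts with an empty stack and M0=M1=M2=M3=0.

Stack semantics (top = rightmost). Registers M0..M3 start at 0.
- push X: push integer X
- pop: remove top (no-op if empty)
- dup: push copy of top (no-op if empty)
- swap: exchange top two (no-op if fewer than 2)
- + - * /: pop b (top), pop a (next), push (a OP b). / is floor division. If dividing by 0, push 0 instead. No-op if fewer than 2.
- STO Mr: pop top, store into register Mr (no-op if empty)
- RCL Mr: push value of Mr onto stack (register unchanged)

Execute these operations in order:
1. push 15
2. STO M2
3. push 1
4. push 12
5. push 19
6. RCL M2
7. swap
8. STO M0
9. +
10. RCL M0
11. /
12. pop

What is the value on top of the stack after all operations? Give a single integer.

Answer: 1

Derivation:
After op 1 (push 15): stack=[15] mem=[0,0,0,0]
After op 2 (STO M2): stack=[empty] mem=[0,0,15,0]
After op 3 (push 1): stack=[1] mem=[0,0,15,0]
After op 4 (push 12): stack=[1,12] mem=[0,0,15,0]
After op 5 (push 19): stack=[1,12,19] mem=[0,0,15,0]
After op 6 (RCL M2): stack=[1,12,19,15] mem=[0,0,15,0]
After op 7 (swap): stack=[1,12,15,19] mem=[0,0,15,0]
After op 8 (STO M0): stack=[1,12,15] mem=[19,0,15,0]
After op 9 (+): stack=[1,27] mem=[19,0,15,0]
After op 10 (RCL M0): stack=[1,27,19] mem=[19,0,15,0]
After op 11 (/): stack=[1,1] mem=[19,0,15,0]
After op 12 (pop): stack=[1] mem=[19,0,15,0]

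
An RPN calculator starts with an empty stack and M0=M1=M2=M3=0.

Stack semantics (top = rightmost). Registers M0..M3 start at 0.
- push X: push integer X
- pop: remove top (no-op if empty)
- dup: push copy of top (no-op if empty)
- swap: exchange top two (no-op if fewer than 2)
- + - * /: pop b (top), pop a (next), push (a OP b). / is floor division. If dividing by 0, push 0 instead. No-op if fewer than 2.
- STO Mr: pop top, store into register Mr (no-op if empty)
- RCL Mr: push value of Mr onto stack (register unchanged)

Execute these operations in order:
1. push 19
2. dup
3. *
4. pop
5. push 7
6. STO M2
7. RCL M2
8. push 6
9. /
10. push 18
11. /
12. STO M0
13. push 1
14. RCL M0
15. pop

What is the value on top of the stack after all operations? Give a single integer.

Answer: 1

Derivation:
After op 1 (push 19): stack=[19] mem=[0,0,0,0]
After op 2 (dup): stack=[19,19] mem=[0,0,0,0]
After op 3 (*): stack=[361] mem=[0,0,0,0]
After op 4 (pop): stack=[empty] mem=[0,0,0,0]
After op 5 (push 7): stack=[7] mem=[0,0,0,0]
After op 6 (STO M2): stack=[empty] mem=[0,0,7,0]
After op 7 (RCL M2): stack=[7] mem=[0,0,7,0]
After op 8 (push 6): stack=[7,6] mem=[0,0,7,0]
After op 9 (/): stack=[1] mem=[0,0,7,0]
After op 10 (push 18): stack=[1,18] mem=[0,0,7,0]
After op 11 (/): stack=[0] mem=[0,0,7,0]
After op 12 (STO M0): stack=[empty] mem=[0,0,7,0]
After op 13 (push 1): stack=[1] mem=[0,0,7,0]
After op 14 (RCL M0): stack=[1,0] mem=[0,0,7,0]
After op 15 (pop): stack=[1] mem=[0,0,7,0]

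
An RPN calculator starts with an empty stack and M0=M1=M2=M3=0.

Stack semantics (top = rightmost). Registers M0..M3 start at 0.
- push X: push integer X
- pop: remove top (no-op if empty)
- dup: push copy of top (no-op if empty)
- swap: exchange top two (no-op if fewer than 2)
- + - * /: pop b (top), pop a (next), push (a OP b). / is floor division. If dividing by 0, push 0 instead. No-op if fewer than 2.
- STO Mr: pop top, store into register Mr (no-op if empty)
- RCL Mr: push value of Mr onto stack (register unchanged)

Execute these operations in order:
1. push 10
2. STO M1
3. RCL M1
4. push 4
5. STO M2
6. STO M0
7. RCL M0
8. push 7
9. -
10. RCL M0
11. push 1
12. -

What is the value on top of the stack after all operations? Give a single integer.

After op 1 (push 10): stack=[10] mem=[0,0,0,0]
After op 2 (STO M1): stack=[empty] mem=[0,10,0,0]
After op 3 (RCL M1): stack=[10] mem=[0,10,0,0]
After op 4 (push 4): stack=[10,4] mem=[0,10,0,0]
After op 5 (STO M2): stack=[10] mem=[0,10,4,0]
After op 6 (STO M0): stack=[empty] mem=[10,10,4,0]
After op 7 (RCL M0): stack=[10] mem=[10,10,4,0]
After op 8 (push 7): stack=[10,7] mem=[10,10,4,0]
After op 9 (-): stack=[3] mem=[10,10,4,0]
After op 10 (RCL M0): stack=[3,10] mem=[10,10,4,0]
After op 11 (push 1): stack=[3,10,1] mem=[10,10,4,0]
After op 12 (-): stack=[3,9] mem=[10,10,4,0]

Answer: 9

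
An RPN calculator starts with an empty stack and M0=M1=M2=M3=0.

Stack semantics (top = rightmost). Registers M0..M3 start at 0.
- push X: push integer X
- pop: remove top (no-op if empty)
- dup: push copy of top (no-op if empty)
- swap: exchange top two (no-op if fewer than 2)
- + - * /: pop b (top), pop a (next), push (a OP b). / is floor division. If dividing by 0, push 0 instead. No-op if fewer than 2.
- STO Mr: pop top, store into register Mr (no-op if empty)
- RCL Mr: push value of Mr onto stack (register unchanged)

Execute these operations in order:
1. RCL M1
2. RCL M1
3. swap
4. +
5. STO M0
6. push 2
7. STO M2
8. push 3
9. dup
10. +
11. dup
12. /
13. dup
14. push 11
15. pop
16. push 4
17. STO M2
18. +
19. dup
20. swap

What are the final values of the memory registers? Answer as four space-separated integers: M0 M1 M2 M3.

Answer: 0 0 4 0

Derivation:
After op 1 (RCL M1): stack=[0] mem=[0,0,0,0]
After op 2 (RCL M1): stack=[0,0] mem=[0,0,0,0]
After op 3 (swap): stack=[0,0] mem=[0,0,0,0]
After op 4 (+): stack=[0] mem=[0,0,0,0]
After op 5 (STO M0): stack=[empty] mem=[0,0,0,0]
After op 6 (push 2): stack=[2] mem=[0,0,0,0]
After op 7 (STO M2): stack=[empty] mem=[0,0,2,0]
After op 8 (push 3): stack=[3] mem=[0,0,2,0]
After op 9 (dup): stack=[3,3] mem=[0,0,2,0]
After op 10 (+): stack=[6] mem=[0,0,2,0]
After op 11 (dup): stack=[6,6] mem=[0,0,2,0]
After op 12 (/): stack=[1] mem=[0,0,2,0]
After op 13 (dup): stack=[1,1] mem=[0,0,2,0]
After op 14 (push 11): stack=[1,1,11] mem=[0,0,2,0]
After op 15 (pop): stack=[1,1] mem=[0,0,2,0]
After op 16 (push 4): stack=[1,1,4] mem=[0,0,2,0]
After op 17 (STO M2): stack=[1,1] mem=[0,0,4,0]
After op 18 (+): stack=[2] mem=[0,0,4,0]
After op 19 (dup): stack=[2,2] mem=[0,0,4,0]
After op 20 (swap): stack=[2,2] mem=[0,0,4,0]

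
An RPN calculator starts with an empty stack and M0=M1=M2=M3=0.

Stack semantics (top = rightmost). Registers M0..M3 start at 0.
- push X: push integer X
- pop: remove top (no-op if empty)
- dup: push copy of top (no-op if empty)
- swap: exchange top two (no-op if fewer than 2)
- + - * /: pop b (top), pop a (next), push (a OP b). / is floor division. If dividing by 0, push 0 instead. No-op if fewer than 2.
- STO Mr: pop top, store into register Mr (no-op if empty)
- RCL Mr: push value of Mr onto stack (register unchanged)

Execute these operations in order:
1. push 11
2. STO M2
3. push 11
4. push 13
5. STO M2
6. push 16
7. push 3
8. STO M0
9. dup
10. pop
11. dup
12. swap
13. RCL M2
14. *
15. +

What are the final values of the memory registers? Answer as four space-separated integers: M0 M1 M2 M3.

Answer: 3 0 13 0

Derivation:
After op 1 (push 11): stack=[11] mem=[0,0,0,0]
After op 2 (STO M2): stack=[empty] mem=[0,0,11,0]
After op 3 (push 11): stack=[11] mem=[0,0,11,0]
After op 4 (push 13): stack=[11,13] mem=[0,0,11,0]
After op 5 (STO M2): stack=[11] mem=[0,0,13,0]
After op 6 (push 16): stack=[11,16] mem=[0,0,13,0]
After op 7 (push 3): stack=[11,16,3] mem=[0,0,13,0]
After op 8 (STO M0): stack=[11,16] mem=[3,0,13,0]
After op 9 (dup): stack=[11,16,16] mem=[3,0,13,0]
After op 10 (pop): stack=[11,16] mem=[3,0,13,0]
After op 11 (dup): stack=[11,16,16] mem=[3,0,13,0]
After op 12 (swap): stack=[11,16,16] mem=[3,0,13,0]
After op 13 (RCL M2): stack=[11,16,16,13] mem=[3,0,13,0]
After op 14 (*): stack=[11,16,208] mem=[3,0,13,0]
After op 15 (+): stack=[11,224] mem=[3,0,13,0]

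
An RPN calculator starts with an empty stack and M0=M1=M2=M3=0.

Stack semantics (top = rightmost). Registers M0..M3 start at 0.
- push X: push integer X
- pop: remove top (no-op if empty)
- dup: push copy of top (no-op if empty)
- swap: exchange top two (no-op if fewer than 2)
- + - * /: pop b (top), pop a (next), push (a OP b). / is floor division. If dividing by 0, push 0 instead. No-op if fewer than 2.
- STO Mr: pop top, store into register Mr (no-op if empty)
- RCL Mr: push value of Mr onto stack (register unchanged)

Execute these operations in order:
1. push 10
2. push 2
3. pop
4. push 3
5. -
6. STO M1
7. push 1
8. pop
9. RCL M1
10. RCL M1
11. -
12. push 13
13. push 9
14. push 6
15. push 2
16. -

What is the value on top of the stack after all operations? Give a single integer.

Answer: 4

Derivation:
After op 1 (push 10): stack=[10] mem=[0,0,0,0]
After op 2 (push 2): stack=[10,2] mem=[0,0,0,0]
After op 3 (pop): stack=[10] mem=[0,0,0,0]
After op 4 (push 3): stack=[10,3] mem=[0,0,0,0]
After op 5 (-): stack=[7] mem=[0,0,0,0]
After op 6 (STO M1): stack=[empty] mem=[0,7,0,0]
After op 7 (push 1): stack=[1] mem=[0,7,0,0]
After op 8 (pop): stack=[empty] mem=[0,7,0,0]
After op 9 (RCL M1): stack=[7] mem=[0,7,0,0]
After op 10 (RCL M1): stack=[7,7] mem=[0,7,0,0]
After op 11 (-): stack=[0] mem=[0,7,0,0]
After op 12 (push 13): stack=[0,13] mem=[0,7,0,0]
After op 13 (push 9): stack=[0,13,9] mem=[0,7,0,0]
After op 14 (push 6): stack=[0,13,9,6] mem=[0,7,0,0]
After op 15 (push 2): stack=[0,13,9,6,2] mem=[0,7,0,0]
After op 16 (-): stack=[0,13,9,4] mem=[0,7,0,0]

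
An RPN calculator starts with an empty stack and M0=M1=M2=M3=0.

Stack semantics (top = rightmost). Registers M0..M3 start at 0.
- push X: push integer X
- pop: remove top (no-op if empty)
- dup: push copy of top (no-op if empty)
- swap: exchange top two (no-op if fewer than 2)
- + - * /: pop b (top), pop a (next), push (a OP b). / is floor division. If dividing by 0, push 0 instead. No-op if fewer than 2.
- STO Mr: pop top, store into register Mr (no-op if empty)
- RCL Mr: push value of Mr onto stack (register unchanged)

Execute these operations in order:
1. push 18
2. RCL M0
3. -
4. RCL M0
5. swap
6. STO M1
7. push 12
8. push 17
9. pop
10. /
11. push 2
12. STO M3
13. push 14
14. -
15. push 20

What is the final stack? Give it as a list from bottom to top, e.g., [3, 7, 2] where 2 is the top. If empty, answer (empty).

Answer: [-14, 20]

Derivation:
After op 1 (push 18): stack=[18] mem=[0,0,0,0]
After op 2 (RCL M0): stack=[18,0] mem=[0,0,0,0]
After op 3 (-): stack=[18] mem=[0,0,0,0]
After op 4 (RCL M0): stack=[18,0] mem=[0,0,0,0]
After op 5 (swap): stack=[0,18] mem=[0,0,0,0]
After op 6 (STO M1): stack=[0] mem=[0,18,0,0]
After op 7 (push 12): stack=[0,12] mem=[0,18,0,0]
After op 8 (push 17): stack=[0,12,17] mem=[0,18,0,0]
After op 9 (pop): stack=[0,12] mem=[0,18,0,0]
After op 10 (/): stack=[0] mem=[0,18,0,0]
After op 11 (push 2): stack=[0,2] mem=[0,18,0,0]
After op 12 (STO M3): stack=[0] mem=[0,18,0,2]
After op 13 (push 14): stack=[0,14] mem=[0,18,0,2]
After op 14 (-): stack=[-14] mem=[0,18,0,2]
After op 15 (push 20): stack=[-14,20] mem=[0,18,0,2]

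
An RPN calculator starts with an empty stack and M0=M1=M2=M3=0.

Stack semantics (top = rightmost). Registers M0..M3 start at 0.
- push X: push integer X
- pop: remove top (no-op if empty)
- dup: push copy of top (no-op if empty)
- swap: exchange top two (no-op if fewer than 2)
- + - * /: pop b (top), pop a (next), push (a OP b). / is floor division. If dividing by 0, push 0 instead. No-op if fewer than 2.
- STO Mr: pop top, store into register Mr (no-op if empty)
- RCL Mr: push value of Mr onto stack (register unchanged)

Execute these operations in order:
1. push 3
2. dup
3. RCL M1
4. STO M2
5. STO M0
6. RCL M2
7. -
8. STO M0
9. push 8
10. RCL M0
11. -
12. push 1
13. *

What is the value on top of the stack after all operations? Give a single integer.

After op 1 (push 3): stack=[3] mem=[0,0,0,0]
After op 2 (dup): stack=[3,3] mem=[0,0,0,0]
After op 3 (RCL M1): stack=[3,3,0] mem=[0,0,0,0]
After op 4 (STO M2): stack=[3,3] mem=[0,0,0,0]
After op 5 (STO M0): stack=[3] mem=[3,0,0,0]
After op 6 (RCL M2): stack=[3,0] mem=[3,0,0,0]
After op 7 (-): stack=[3] mem=[3,0,0,0]
After op 8 (STO M0): stack=[empty] mem=[3,0,0,0]
After op 9 (push 8): stack=[8] mem=[3,0,0,0]
After op 10 (RCL M0): stack=[8,3] mem=[3,0,0,0]
After op 11 (-): stack=[5] mem=[3,0,0,0]
After op 12 (push 1): stack=[5,1] mem=[3,0,0,0]
After op 13 (*): stack=[5] mem=[3,0,0,0]

Answer: 5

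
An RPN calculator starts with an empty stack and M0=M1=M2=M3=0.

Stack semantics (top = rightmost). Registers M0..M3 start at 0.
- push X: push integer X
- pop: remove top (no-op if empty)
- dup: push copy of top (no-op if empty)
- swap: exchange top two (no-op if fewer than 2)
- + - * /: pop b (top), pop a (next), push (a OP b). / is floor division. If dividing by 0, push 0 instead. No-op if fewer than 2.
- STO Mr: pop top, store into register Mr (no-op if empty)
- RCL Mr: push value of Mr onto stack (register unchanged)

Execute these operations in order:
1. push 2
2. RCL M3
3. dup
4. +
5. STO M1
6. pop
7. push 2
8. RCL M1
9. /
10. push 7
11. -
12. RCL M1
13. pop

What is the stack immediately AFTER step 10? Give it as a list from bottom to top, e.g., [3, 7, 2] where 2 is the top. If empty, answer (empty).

After op 1 (push 2): stack=[2] mem=[0,0,0,0]
After op 2 (RCL M3): stack=[2,0] mem=[0,0,0,0]
After op 3 (dup): stack=[2,0,0] mem=[0,0,0,0]
After op 4 (+): stack=[2,0] mem=[0,0,0,0]
After op 5 (STO M1): stack=[2] mem=[0,0,0,0]
After op 6 (pop): stack=[empty] mem=[0,0,0,0]
After op 7 (push 2): stack=[2] mem=[0,0,0,0]
After op 8 (RCL M1): stack=[2,0] mem=[0,0,0,0]
After op 9 (/): stack=[0] mem=[0,0,0,0]
After op 10 (push 7): stack=[0,7] mem=[0,0,0,0]

[0, 7]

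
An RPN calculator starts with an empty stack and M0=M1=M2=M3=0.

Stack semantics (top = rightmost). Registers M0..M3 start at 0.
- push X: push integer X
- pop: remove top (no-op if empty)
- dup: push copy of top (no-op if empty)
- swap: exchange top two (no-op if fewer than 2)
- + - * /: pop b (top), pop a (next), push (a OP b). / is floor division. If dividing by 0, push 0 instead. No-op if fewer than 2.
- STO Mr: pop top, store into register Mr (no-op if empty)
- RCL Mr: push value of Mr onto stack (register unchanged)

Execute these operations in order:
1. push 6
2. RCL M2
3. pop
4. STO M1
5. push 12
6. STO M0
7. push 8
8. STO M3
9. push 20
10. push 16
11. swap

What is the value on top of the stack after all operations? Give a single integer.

Answer: 20

Derivation:
After op 1 (push 6): stack=[6] mem=[0,0,0,0]
After op 2 (RCL M2): stack=[6,0] mem=[0,0,0,0]
After op 3 (pop): stack=[6] mem=[0,0,0,0]
After op 4 (STO M1): stack=[empty] mem=[0,6,0,0]
After op 5 (push 12): stack=[12] mem=[0,6,0,0]
After op 6 (STO M0): stack=[empty] mem=[12,6,0,0]
After op 7 (push 8): stack=[8] mem=[12,6,0,0]
After op 8 (STO M3): stack=[empty] mem=[12,6,0,8]
After op 9 (push 20): stack=[20] mem=[12,6,0,8]
After op 10 (push 16): stack=[20,16] mem=[12,6,0,8]
After op 11 (swap): stack=[16,20] mem=[12,6,0,8]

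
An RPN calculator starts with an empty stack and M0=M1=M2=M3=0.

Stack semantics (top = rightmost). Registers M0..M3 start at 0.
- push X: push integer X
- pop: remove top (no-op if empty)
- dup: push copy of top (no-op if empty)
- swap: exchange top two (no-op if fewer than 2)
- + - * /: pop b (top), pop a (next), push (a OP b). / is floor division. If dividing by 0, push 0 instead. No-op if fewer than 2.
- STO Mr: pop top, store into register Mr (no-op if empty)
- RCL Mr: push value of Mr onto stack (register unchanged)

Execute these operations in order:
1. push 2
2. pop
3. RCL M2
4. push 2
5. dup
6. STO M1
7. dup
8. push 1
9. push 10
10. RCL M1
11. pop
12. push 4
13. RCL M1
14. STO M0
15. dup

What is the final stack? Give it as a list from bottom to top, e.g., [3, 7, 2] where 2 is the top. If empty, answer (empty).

After op 1 (push 2): stack=[2] mem=[0,0,0,0]
After op 2 (pop): stack=[empty] mem=[0,0,0,0]
After op 3 (RCL M2): stack=[0] mem=[0,0,0,0]
After op 4 (push 2): stack=[0,2] mem=[0,0,0,0]
After op 5 (dup): stack=[0,2,2] mem=[0,0,0,0]
After op 6 (STO M1): stack=[0,2] mem=[0,2,0,0]
After op 7 (dup): stack=[0,2,2] mem=[0,2,0,0]
After op 8 (push 1): stack=[0,2,2,1] mem=[0,2,0,0]
After op 9 (push 10): stack=[0,2,2,1,10] mem=[0,2,0,0]
After op 10 (RCL M1): stack=[0,2,2,1,10,2] mem=[0,2,0,0]
After op 11 (pop): stack=[0,2,2,1,10] mem=[0,2,0,0]
After op 12 (push 4): stack=[0,2,2,1,10,4] mem=[0,2,0,0]
After op 13 (RCL M1): stack=[0,2,2,1,10,4,2] mem=[0,2,0,0]
After op 14 (STO M0): stack=[0,2,2,1,10,4] mem=[2,2,0,0]
After op 15 (dup): stack=[0,2,2,1,10,4,4] mem=[2,2,0,0]

Answer: [0, 2, 2, 1, 10, 4, 4]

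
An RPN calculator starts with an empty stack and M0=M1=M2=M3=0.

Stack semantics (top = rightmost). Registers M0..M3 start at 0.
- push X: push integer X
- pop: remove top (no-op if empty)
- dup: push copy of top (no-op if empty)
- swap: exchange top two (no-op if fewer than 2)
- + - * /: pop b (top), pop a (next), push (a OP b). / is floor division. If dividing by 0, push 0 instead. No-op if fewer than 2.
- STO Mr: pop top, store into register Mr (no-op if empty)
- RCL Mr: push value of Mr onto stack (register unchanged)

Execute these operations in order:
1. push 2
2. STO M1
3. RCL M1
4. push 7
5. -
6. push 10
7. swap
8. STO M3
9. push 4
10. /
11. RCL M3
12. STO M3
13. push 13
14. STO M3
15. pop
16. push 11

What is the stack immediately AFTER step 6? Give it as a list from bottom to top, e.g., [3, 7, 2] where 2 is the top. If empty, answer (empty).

After op 1 (push 2): stack=[2] mem=[0,0,0,0]
After op 2 (STO M1): stack=[empty] mem=[0,2,0,0]
After op 3 (RCL M1): stack=[2] mem=[0,2,0,0]
After op 4 (push 7): stack=[2,7] mem=[0,2,0,0]
After op 5 (-): stack=[-5] mem=[0,2,0,0]
After op 6 (push 10): stack=[-5,10] mem=[0,2,0,0]

[-5, 10]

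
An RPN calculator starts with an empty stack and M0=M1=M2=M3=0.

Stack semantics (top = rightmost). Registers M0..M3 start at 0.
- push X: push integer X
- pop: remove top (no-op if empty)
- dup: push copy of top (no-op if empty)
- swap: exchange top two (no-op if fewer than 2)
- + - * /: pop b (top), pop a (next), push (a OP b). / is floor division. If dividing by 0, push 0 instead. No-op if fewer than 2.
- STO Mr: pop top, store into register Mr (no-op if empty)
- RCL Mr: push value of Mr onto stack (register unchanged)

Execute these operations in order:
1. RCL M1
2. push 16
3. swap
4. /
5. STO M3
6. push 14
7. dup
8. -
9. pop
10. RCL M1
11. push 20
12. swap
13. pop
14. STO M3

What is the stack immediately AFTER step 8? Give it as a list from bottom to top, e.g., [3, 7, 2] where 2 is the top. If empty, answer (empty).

After op 1 (RCL M1): stack=[0] mem=[0,0,0,0]
After op 2 (push 16): stack=[0,16] mem=[0,0,0,0]
After op 3 (swap): stack=[16,0] mem=[0,0,0,0]
After op 4 (/): stack=[0] mem=[0,0,0,0]
After op 5 (STO M3): stack=[empty] mem=[0,0,0,0]
After op 6 (push 14): stack=[14] mem=[0,0,0,0]
After op 7 (dup): stack=[14,14] mem=[0,0,0,0]
After op 8 (-): stack=[0] mem=[0,0,0,0]

[0]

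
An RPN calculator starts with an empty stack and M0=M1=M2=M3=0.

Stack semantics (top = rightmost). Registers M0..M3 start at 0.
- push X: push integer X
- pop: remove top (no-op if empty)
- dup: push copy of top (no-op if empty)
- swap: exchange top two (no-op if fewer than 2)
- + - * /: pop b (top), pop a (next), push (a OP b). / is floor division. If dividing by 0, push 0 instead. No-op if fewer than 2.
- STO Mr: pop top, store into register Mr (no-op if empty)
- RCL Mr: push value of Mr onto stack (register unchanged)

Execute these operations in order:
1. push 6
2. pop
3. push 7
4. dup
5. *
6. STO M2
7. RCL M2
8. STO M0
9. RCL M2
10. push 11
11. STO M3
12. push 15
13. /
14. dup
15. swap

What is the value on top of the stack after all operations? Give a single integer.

Answer: 3

Derivation:
After op 1 (push 6): stack=[6] mem=[0,0,0,0]
After op 2 (pop): stack=[empty] mem=[0,0,0,0]
After op 3 (push 7): stack=[7] mem=[0,0,0,0]
After op 4 (dup): stack=[7,7] mem=[0,0,0,0]
After op 5 (*): stack=[49] mem=[0,0,0,0]
After op 6 (STO M2): stack=[empty] mem=[0,0,49,0]
After op 7 (RCL M2): stack=[49] mem=[0,0,49,0]
After op 8 (STO M0): stack=[empty] mem=[49,0,49,0]
After op 9 (RCL M2): stack=[49] mem=[49,0,49,0]
After op 10 (push 11): stack=[49,11] mem=[49,0,49,0]
After op 11 (STO M3): stack=[49] mem=[49,0,49,11]
After op 12 (push 15): stack=[49,15] mem=[49,0,49,11]
After op 13 (/): stack=[3] mem=[49,0,49,11]
After op 14 (dup): stack=[3,3] mem=[49,0,49,11]
After op 15 (swap): stack=[3,3] mem=[49,0,49,11]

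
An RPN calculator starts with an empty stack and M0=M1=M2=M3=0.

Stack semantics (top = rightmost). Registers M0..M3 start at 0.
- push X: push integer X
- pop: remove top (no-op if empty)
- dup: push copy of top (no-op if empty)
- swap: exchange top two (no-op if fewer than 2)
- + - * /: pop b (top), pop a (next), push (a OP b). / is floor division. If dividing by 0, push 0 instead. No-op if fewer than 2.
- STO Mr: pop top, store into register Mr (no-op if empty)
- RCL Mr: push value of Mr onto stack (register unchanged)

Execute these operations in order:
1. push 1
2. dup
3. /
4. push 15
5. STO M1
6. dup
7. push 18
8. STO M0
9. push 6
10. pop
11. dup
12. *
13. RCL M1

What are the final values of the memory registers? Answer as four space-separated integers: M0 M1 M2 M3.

Answer: 18 15 0 0

Derivation:
After op 1 (push 1): stack=[1] mem=[0,0,0,0]
After op 2 (dup): stack=[1,1] mem=[0,0,0,0]
After op 3 (/): stack=[1] mem=[0,0,0,0]
After op 4 (push 15): stack=[1,15] mem=[0,0,0,0]
After op 5 (STO M1): stack=[1] mem=[0,15,0,0]
After op 6 (dup): stack=[1,1] mem=[0,15,0,0]
After op 7 (push 18): stack=[1,1,18] mem=[0,15,0,0]
After op 8 (STO M0): stack=[1,1] mem=[18,15,0,0]
After op 9 (push 6): stack=[1,1,6] mem=[18,15,0,0]
After op 10 (pop): stack=[1,1] mem=[18,15,0,0]
After op 11 (dup): stack=[1,1,1] mem=[18,15,0,0]
After op 12 (*): stack=[1,1] mem=[18,15,0,0]
After op 13 (RCL M1): stack=[1,1,15] mem=[18,15,0,0]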